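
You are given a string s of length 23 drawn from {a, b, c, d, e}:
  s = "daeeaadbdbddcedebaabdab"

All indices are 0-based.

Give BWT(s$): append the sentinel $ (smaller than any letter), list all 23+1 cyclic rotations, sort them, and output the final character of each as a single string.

rank  rotation                  last
    0  $daeeaadbdbddcedebaabdab  b
    1  aabdab$daeeaadbdbddcedeb  b
    2  aadbdbddcedebaabdab$daee  e
    3  ab$daeeaadbdbddcedebaabd  d
    4  abdab$daeeaadbdbddcedeba  a
    5  adbdbddcedebaabdab$daeea  a
    6  aeeaadbdbddcedebaabdab$d  d
    7  b$daeeaadbdbddcedebaabda  a
    8  baabdab$daeeaadbdbddcede  e
    9  bdab$daeeaadbdbddcedebaa  a
   10  bdbddcedebaabdab$daeeaad  d
   11  bddcedebaabdab$daeeaadbd  d
   12  cedebaabdab$daeeaadbdbdd  d
   13  dab$daeeaadbdbddcedebaab  b
   14  daeeaadbdbddcedebaabdab$  $
   15  dbdbddcedebaabdab$daeeaa  a
   16  dbddcedebaabdab$daeeaadb  b
   17  dcedebaabdab$daeeaadbdbd  d
   18  ddcedebaabdab$daeeaadbdb  b
   19  debaabdab$daeeaadbdbddce  e
   20  eaadbdbddcedebaabdab$dae  e
   21  ebaabdab$daeeaadbdbddced  d
   22  edebaabdab$daeeaadbdbddc  c
   23  eeaadbdbddcedebaabdab$da  a

bbedaadaeadddb$abdbeedca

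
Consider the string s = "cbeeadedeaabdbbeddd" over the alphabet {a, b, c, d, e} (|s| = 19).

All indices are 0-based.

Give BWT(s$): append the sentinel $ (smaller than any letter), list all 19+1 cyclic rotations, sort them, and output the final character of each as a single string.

rank  rotation              last
    0  $cbeeadedeaabdbbeddd  d
    1  aabdbbeddd$cbeeadede  e
    2  abdbbeddd$cbeeadedea  a
    3  adedeaabdbbeddd$cbee  e
    4  bbeddd$cbeeadedeaabd  d
    5  bdbbeddd$cbeeadedeaa  a
    6  beddd$cbeeadedeaabdb  b
    7  beeadedeaabdbbeddd$c  c
    8  cbeeadedeaabdbbeddd$  $
    9  d$cbeeadedeaabdbbedd  d
   10  dbbeddd$cbeeadedeaab  b
   11  dd$cbeeadedeaabdbbed  d
   12  ddd$cbeeadedeaabdbbe  e
   13  deaabdbbeddd$cbeeade  e
   14  dedeaabdbbeddd$cbeea  a
   15  eaabdbbeddd$cbeeaded  d
   16  eadedeaabdbbeddd$cbe  e
   17  eddd$cbeeadedeaabdbb  b
   18  edeaabdbbeddd$cbeead  d
   19  eeadedeaabdbbeddd$cb  b

deaedabc$dbdeeadebdb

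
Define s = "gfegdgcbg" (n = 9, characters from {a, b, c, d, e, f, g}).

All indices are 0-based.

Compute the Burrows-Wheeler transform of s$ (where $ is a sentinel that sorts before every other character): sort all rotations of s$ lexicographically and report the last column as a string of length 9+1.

rank  rotation    last
    0  $gfegdgcbg  g
    1  bg$gfegdgc  c
    2  cbg$gfegdg  g
    3  dgcbg$gfeg  g
    4  egdgcbg$gf  f
    5  fegdgcbg$g  g
    6  g$gfegdgcb  b
    7  gcbg$gfegd  d
    8  gdgcbg$gfe  e
    9  gfegdgcbg$  $

gcggfgbde$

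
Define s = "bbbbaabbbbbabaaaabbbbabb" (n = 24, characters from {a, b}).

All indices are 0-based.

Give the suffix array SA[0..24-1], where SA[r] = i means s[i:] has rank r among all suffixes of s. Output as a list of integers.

rank→(start, suffix):
  0 → (13, 'aaaabbbbabb')
  1 → (14, 'aaabbbbabb')
  2 → (15, 'aabbbbabb')
  3 → (4, 'aabbbbbabaaaabbbbabb')
  4 → (11, 'abaaaabbbbabb')
  5 → (21, 'abb')
  6 → (16, 'abbbbabb')
  7 → (5, 'abbbbbabaaaabbbbabb')
  8 → (23, 'b')
  9 → (12, 'baaaabbbbabb')
  10 → (3, 'baabbbbbabaaaabbbbabb')
  11 → (10, 'babaaaabbbbabb')
  12 → (20, 'babb')
  13 → (22, 'bb')
  14 → (2, 'bbaabbbbbabaaaabbbbabb')
  15 → (9, 'bbabaaaabbbbabb')
  16 → (19, 'bbabb')
  17 → (1, 'bbbaabbbbbabaaaabbbbabb')
  18 → (8, 'bbbabaaaabbbbabb')
  19 → (18, 'bbbabb')
  20 → (0, 'bbbbaabbbbbabaaaabbbbabb')
  21 → (7, 'bbbbabaaaabbbbabb')
  22 → (17, 'bbbbabb')
  23 → (6, 'bbbbbabaaaabbbbabb')

[13, 14, 15, 4, 11, 21, 16, 5, 23, 12, 3, 10, 20, 22, 2, 9, 19, 1, 8, 18, 0, 7, 17, 6]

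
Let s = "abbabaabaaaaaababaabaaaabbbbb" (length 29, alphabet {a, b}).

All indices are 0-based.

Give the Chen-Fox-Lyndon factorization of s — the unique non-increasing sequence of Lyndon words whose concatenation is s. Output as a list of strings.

["abb", "ab", "aab", "aaaaaababaabaaaabbbbb"]

emit factor 1: 'abb' (i=0, period=3)
emit factor 2: 'ab' (i=3, period=2)
emit factor 3: 'aab' (i=5, period=3)
emit factor 4: 'aaaaaababaabaaaabbbbb' (i=8, period=21)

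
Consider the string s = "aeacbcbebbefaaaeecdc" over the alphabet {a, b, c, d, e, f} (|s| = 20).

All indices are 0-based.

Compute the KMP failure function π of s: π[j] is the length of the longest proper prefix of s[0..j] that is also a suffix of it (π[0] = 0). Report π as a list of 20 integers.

π[0] = 0
j=1 s[j]='e': π[1]=0 (border '')
j=2 s[j]='a': π[2]=1 (border 'a')
j=3 s[j]='c': k: 1→0; π[3]=0 (border '')
j=4 s[j]='b': π[4]=0 (border '')
j=5 s[j]='c': π[5]=0 (border '')
j=6 s[j]='b': π[6]=0 (border '')
j=7 s[j]='e': π[7]=0 (border '')
j=8 s[j]='b': π[8]=0 (border '')
j=9 s[j]='b': π[9]=0 (border '')
j=10 s[j]='e': π[10]=0 (border '')
j=11 s[j]='f': π[11]=0 (border '')
j=12 s[j]='a': π[12]=1 (border 'a')
j=13 s[j]='a': k: 1→0; π[13]=1 (border 'a')
j=14 s[j]='a': k: 1→0; π[14]=1 (border 'a')
j=15 s[j]='e': π[15]=2 (border 'ae')
j=16 s[j]='e': k: 2→0; π[16]=0 (border '')
j=17 s[j]='c': π[17]=0 (border '')
j=18 s[j]='d': π[18]=0 (border '')
j=19 s[j]='c': π[19]=0 (border '')

[0, 0, 1, 0, 0, 0, 0, 0, 0, 0, 0, 0, 1, 1, 1, 2, 0, 0, 0, 0]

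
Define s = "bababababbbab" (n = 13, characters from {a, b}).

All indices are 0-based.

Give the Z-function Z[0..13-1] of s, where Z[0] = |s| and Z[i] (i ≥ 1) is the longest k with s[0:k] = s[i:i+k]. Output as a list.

Z[0]=13
i=1: i≥r, start 0; Z[1]=0
i=2: i≥r, start 0; Z[2]=7 extend→box=[2,9)
i=3: min(r-i=6, Z[1]=0)=0; Z[3]=0
i=4: min(r-i=5, Z[2]=7)=5; Z[4]=5
i=5: min(r-i=4, Z[3]=0)=0; Z[5]=0
i=6: min(r-i=3, Z[4]=5)=3; Z[6]=3
i=7: min(r-i=2, Z[5]=0)=0; Z[7]=0
i=8: min(r-i=1, Z[6]=3)=1; Z[8]=1
i=9: i≥r, start 0; Z[9]=1 extend→box=[9,10)
i=10: i≥r, start 0; Z[10]=3 extend→box=[10,13)
i=11: min(r-i=2, Z[1]=0)=0; Z[11]=0
i=12: min(r-i=1, Z[2]=7)=1; Z[12]=1

[13, 0, 7, 0, 5, 0, 3, 0, 1, 1, 3, 0, 1]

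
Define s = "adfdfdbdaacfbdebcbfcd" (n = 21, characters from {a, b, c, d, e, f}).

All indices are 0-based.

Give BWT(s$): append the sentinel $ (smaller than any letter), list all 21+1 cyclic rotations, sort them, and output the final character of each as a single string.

dda$edfcbfacbfbfadcbdd

rank  rotation                last
    0  $adfdfdbdaacfbdebcbfcd  d
    1  aacfbdebcbfcd$adfdfdbd  d
    2  acfbdebcbfcd$adfdfdbda  a
    3  adfdfdbdaacfbdebcbfcd$  $
    4  bcbfcd$adfdfdbdaacfbde  e
    5  bdaacfbdebcbfcd$adfdfd  d
    6  bdebcbfcd$adfdfdbdaacf  f
    7  bfcd$adfdfdbdaacfbdebc  c
    8  cbfcd$adfdfdbdaacfbdeb  b
    9  cd$adfdfdbdaacfbdebcbf  f
   10  cfbdebcbfcd$adfdfdbdaa  a
   11  d$adfdfdbdaacfbdebcbfc  c
   12  daacfbdebcbfcd$adfdfdb  b
   13  dbdaacfbdebcbfcd$adfdf  f
   14  debcbfcd$adfdfdbdaacfb  b
   15  dfdbdaacfbdebcbfcd$adf  f
   16  dfdfdbdaacfbdebcbfcd$a  a
   17  ebcbfcd$adfdfdbdaacfbd  d
   18  fbdebcbfcd$adfdfdbdaac  c
   19  fcd$adfdfdbdaacfbdebcb  b
   20  fdbdaacfbdebcbfcd$adfd  d
   21  fdfdbdaacfbdebcbfcd$ad  d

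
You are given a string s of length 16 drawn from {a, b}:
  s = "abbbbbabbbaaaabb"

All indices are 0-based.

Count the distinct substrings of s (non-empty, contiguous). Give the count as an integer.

101

rank | idx | suffix
   0 |  10 | aaaabb
   1 |  11 | aaabb
   2 |  12 | aabb
   3 |  13 | abb
   4 |   6 | abbbaaaabb
   5 |   0 | abbbbbabbbaaaabb
   6 |  15 | b
   7 |   9 | baaaabb
   8 |   5 | babbbaaaabb
   9 |  14 | bb
  10 |   8 | bbaaaabb
  11 |   4 | bbabbbaaaabb
  12 |   7 | bbbaaaabb
  13 |   3 | bbbabbbaaaabb
  14 |   2 | bbbbabbbaaaabb
  15 |   1 | bbbbbabbbaaaabb

SA = [10, 11, 12, 13, 6, 0, 15, 9, 5, 14, 8, 4, 7, 3, 2, 1]
i: (SA[i-1],SA[i]) lcp shared
  1: (10,11) 3 'aaa'
  2: (11,12) 2 'aa'
  3: (12,13) 1 'a'
  4: (13,6) 3 'abb'
  5: (6,0) 4 'abbb'
  6: (0,15) 0 ''
  7: (15,9) 1 'b'
  8: (9,5) 2 'ba'
  9: (5,14) 1 'b'
  10: (14,8) 2 'bb'
  11: (8,4) 3 'bba'
  12: (4,7) 2 'bb'
  13: (7,3) 4 'bbba'
  14: (3,2) 3 'bbb'
  15: (2,1) 4 'bbbb'

n(n+1)/2 = 16·17/2 = 136
Σ LCP = 0 + 3 + 2 + 1 + 3 + 4 + 0 + 1 + 2 + 1 + 2 + 3 + 2 + 4 + 3 + 4 = 35
distinct = 136 − 35 = 101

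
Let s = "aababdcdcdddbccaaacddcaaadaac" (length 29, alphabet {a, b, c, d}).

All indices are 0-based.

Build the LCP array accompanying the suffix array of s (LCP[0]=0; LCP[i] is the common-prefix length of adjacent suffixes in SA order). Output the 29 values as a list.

rank→(start, suffix):
  0 → (15, 'aaacddcaaadaac')
  1 → (22, 'aaadaac')
  2 → (0, 'aababdcdcdddbccaaacddcaaadaac')
  3 → (26, 'aac')
  4 → (16, 'aacddcaaadaac')
  5 → (23, 'aadaac')
  6 → (1, 'ababdcdcdddbccaaacddcaaadaac')
  7 → (3, 'abdcdcdddbccaaacddcaaadaac')
  8 → (27, 'ac')
  9 → (17, 'acddcaaadaac')
  10 → (24, 'adaac')
  11 → (2, 'babdcdcdddbccaaacddcaaadaac')
  12 → (12, 'bccaaacddcaaadaac')
  13 → (4, 'bdcdcdddbccaaacddcaaadaac')
  14 → (28, 'c')
  15 → (14, 'caaacddcaaadaac')
  16 → (21, 'caaadaac')
  17 → (13, 'ccaaacddcaaadaac')
  18 → (6, 'cdcdddbccaaacddcaaadaac')
  19 → (18, 'cddcaaadaac')
  20 → (8, 'cdddbccaaacddcaaadaac')
  21 → (25, 'daac')
  22 → (11, 'dbccaaacddcaaadaac')
  23 → (20, 'dcaaadaac')
  24 → (5, 'dcdcdddbccaaacddcaaadaac')
  25 → (7, 'dcdddbccaaacddcaaadaac')
  26 → (10, 'ddbccaaacddcaaadaac')
  27 → (19, 'ddcaaadaac')
  28 → (9, 'dddbccaaacddcaaadaac')

SA = [15, 22, 0, 26, 16, 23, 1, 3, 27, 17, 24, 2, 12, 4, 28, 14, 21, 13, 6, 18, 8, 25, 11, 20, 5, 7, 10, 19, 9]
[i] adj suffixes → lcp
  [1] 15/22 → 3 ('aaa')
  [2] 22/0 → 2 ('aa')
  [3] 0/26 → 2 ('aa')
  [4] 26/16 → 3 ('aac')
  [5] 16/23 → 2 ('aa')
  [6] 23/1 → 1 ('a')
  [7] 1/3 → 2 ('ab')
  [8] 3/27 → 1 ('a')
  [9] 27/17 → 2 ('ac')
  [10] 17/24 → 1 ('a')
  [11] 24/2 → 0 ('')
  [12] 2/12 → 1 ('b')
  [13] 12/4 → 1 ('b')
  [14] 4/28 → 0 ('')
  [15] 28/14 → 1 ('c')
  [16] 14/21 → 4 ('caaa')
  [17] 21/13 → 1 ('c')
  [18] 13/6 → 1 ('c')
  [19] 6/18 → 2 ('cd')
  [20] 18/8 → 3 ('cdd')
  [21] 8/25 → 0 ('')
  [22] 25/11 → 1 ('d')
  [23] 11/20 → 1 ('d')
  [24] 20/5 → 2 ('dc')
  [25] 5/7 → 3 ('dcd')
  [26] 7/10 → 1 ('d')
  [27] 10/19 → 2 ('dd')
  [28] 19/9 → 2 ('dd')

[0, 3, 2, 2, 3, 2, 1, 2, 1, 2, 1, 0, 1, 1, 0, 1, 4, 1, 1, 2, 3, 0, 1, 1, 2, 3, 1, 2, 2]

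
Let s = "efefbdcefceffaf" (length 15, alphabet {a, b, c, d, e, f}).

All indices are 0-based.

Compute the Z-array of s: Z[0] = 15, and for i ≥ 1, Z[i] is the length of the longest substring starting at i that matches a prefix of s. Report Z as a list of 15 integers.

Z[0]=15
i=1: i≥r, start 0; Z[1]=0
i=2: i≥r, start 0; Z[2]=2 grow→box=[2,4)
i=3: min(r-i=1, Z[1]=0)=0; Z[3]=0
i=4: i≥r, start 0; Z[4]=0
i=5: i≥r, start 0; Z[5]=0
i=6: i≥r, start 0; Z[6]=0
i=7: i≥r, start 0; Z[7]=2 grow→box=[7,9)
i=8: min(r-i=1, Z[1]=0)=0; Z[8]=0
i=9: i≥r, start 0; Z[9]=0
i=10: i≥r, start 0; Z[10]=2 grow→box=[10,12)
i=11: min(r-i=1, Z[1]=0)=0; Z[11]=0
i=12: i≥r, start 0; Z[12]=0
i=13: i≥r, start 0; Z[13]=0
i=14: i≥r, start 0; Z[14]=0

[15, 0, 2, 0, 0, 0, 0, 2, 0, 0, 2, 0, 0, 0, 0]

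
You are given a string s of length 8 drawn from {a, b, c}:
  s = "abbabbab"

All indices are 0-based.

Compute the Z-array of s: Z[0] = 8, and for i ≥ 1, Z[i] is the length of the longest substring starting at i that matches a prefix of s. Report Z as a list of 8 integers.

Z[0]=8
i=1: outside box; Z[1]=0
i=2: outside box; Z[2]=0
i=3: outside box; Z[3]=5 grow→box=[3,8)
i=4: min(r-i=4, Z[1]=0)=0; Z[4]=0
i=5: min(r-i=3, Z[2]=0)=0; Z[5]=0
i=6: min(r-i=2, Z[3]=5)=2; Z[6]=2
i=7: min(r-i=1, Z[4]=0)=0; Z[7]=0

[8, 0, 0, 5, 0, 0, 2, 0]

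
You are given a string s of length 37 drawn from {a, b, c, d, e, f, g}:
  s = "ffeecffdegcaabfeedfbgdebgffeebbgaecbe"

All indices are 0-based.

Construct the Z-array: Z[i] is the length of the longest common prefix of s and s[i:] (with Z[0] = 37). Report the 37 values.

Z[0]=37
i=1: outside box; Z[1]=1 extend→box=[1,2)
i=2: outside box; Z[2]=0
i=3: outside box; Z[3]=0
i=4: outside box; Z[4]=0
i=5: outside box; Z[5]=2 extend→box=[5,7)
i=6: min(r-i=1, Z[1]=1)=1; Z[6]=1
i=7: outside box; Z[7]=0
i=8: outside box; Z[8]=0
i=9: outside box; Z[9]=0
i=10: outside box; Z[10]=0
i=11: outside box; Z[11]=0
i=12: outside box; Z[12]=0
i=13: outside box; Z[13]=0
i=14: outside box; Z[14]=1 extend→box=[14,15)
i=15: outside box; Z[15]=0
i=16: outside box; Z[16]=0
i=17: outside box; Z[17]=0
i=18: outside box; Z[18]=1 extend→box=[18,19)
i=19: outside box; Z[19]=0
i=20: outside box; Z[20]=0
i=21: outside box; Z[21]=0
i=22: outside box; Z[22]=0
i=23: outside box; Z[23]=0
i=24: outside box; Z[24]=0
i=25: outside box; Z[25]=4 extend→box=[25,29)
i=26: min(r-i=3, Z[1]=1)=1; Z[26]=1
i=27: min(r-i=2, Z[2]=0)=0; Z[27]=0
i=28: min(r-i=1, Z[3]=0)=0; Z[28]=0
i=29: outside box; Z[29]=0
i=30: outside box; Z[30]=0
i=31: outside box; Z[31]=0
i=32: outside box; Z[32]=0
i=33: outside box; Z[33]=0
i=34: outside box; Z[34]=0
i=35: outside box; Z[35]=0
i=36: outside box; Z[36]=0

[37, 1, 0, 0, 0, 2, 1, 0, 0, 0, 0, 0, 0, 0, 1, 0, 0, 0, 1, 0, 0, 0, 0, 0, 0, 4, 1, 0, 0, 0, 0, 0, 0, 0, 0, 0, 0]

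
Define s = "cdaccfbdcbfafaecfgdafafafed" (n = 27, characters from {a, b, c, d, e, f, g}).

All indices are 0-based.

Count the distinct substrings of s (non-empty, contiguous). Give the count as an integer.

344

rank | idx | suffix
   0 |   2 | accfbdcbfafaecfgdafafafed
   1 |  13 | aecfgdafafafed
   2 |  11 | afaecfgdafafafed
   3 |  19 | afafafed
   4 |  21 | afafed
   5 |  23 | afed
   6 |   6 | bdcbfafaecfgdafafafed
   7 |   9 | bfafaecfgdafafafed
   8 |   8 | cbfafaecfgdafafafed
   9 |   3 | ccfbdcbfafaecfgdafafafed
  10 |   0 | cdaccfbdcbfafaecfgdafafafed
  11 |   4 | cfbdcbfafaecfgdafafafed
  12 |  15 | cfgdafafafed
  13 |  26 | d
  14 |   1 | daccfbdcbfafaecfgdafafafed
  15 |  18 | dafafafed
  16 |   7 | dcbfafaecfgdafafafed
  17 |  14 | ecfgdafafafed
  18 |  25 | ed
  19 |  12 | faecfgdafafafed
  20 |  10 | fafaecfgdafafafed
  21 |  20 | fafafed
  22 |  22 | fafed
  23 |   5 | fbdcbfafaecfgdafafafed
  24 |  24 | fed
  25 |  16 | fgdafafafed
  26 |  17 | gdafafafed

SA = [2, 13, 11, 19, 21, 23, 6, 9, 8, 3, 0, 4, 15, 26, 1, 18, 7, 14, 25, 12, 10, 20, 22, 5, 24, 16, 17]
i: (SA[i-1],SA[i]) lcp shared
  1: (2,13) 1 'a'
  2: (13,11) 1 'a'
  3: (11,19) 3 'afa'
  4: (19,21) 4 'afaf'
  5: (21,23) 2 'af'
  6: (23,6) 0 ''
  7: (6,9) 1 'b'
  8: (9,8) 0 ''
  9: (8,3) 1 'c'
  10: (3,0) 1 'c'
  11: (0,4) 1 'c'
  12: (4,15) 2 'cf'
  13: (15,26) 0 ''
  14: (26,1) 1 'd'
  15: (1,18) 2 'da'
  16: (18,7) 1 'd'
  17: (7,14) 0 ''
  18: (14,25) 1 'e'
  19: (25,12) 0 ''
  20: (12,10) 2 'fa'
  21: (10,20) 4 'fafa'
  22: (20,22) 3 'faf'
  23: (22,5) 1 'f'
  24: (5,24) 1 'f'
  25: (24,16) 1 'f'
  26: (16,17) 0 ''

n(n+1)/2 = 27·28/2 = 378
Σ LCP = 0 + 1 + 1 + 3 + 4 + 2 + 0 + 1 + 0 + 1 + 1 + 1 + 2 + 0 + 1 + 2 + 1 + 0 + 1 + 0 + 2 + 4 + 3 + 1 + 1 + 1 + 0 = 34
distinct = 378 − 34 = 344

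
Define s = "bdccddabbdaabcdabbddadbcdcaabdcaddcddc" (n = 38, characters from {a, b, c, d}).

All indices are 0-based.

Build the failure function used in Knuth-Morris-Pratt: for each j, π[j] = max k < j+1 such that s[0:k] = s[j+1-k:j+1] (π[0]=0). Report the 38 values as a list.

π[0] = 0
j=1 s[j]='d': π[1]=0 (border '')
j=2 s[j]='c': π[2]=0 (border '')
j=3 s[j]='c': π[3]=0 (border '')
j=4 s[j]='d': π[4]=0 (border '')
j=5 s[j]='d': π[5]=0 (border '')
j=6 s[j]='a': π[6]=0 (border '')
j=7 s[j]='b': π[7]=1 (border 'b')
j=8 s[j]='b': k: 1→0; π[8]=1 (border 'b')
j=9 s[j]='d': π[9]=2 (border 'bd')
j=10 s[j]='a': k: 2→0; π[10]=0 (border '')
j=11 s[j]='a': π[11]=0 (border '')
j=12 s[j]='b': π[12]=1 (border 'b')
j=13 s[j]='c': k: 1→0; π[13]=0 (border '')
j=14 s[j]='d': π[14]=0 (border '')
j=15 s[j]='a': π[15]=0 (border '')
j=16 s[j]='b': π[16]=1 (border 'b')
j=17 s[j]='b': k: 1→0; π[17]=1 (border 'b')
j=18 s[j]='d': π[18]=2 (border 'bd')
j=19 s[j]='d': k: 2→0; π[19]=0 (border '')
j=20 s[j]='a': π[20]=0 (border '')
j=21 s[j]='d': π[21]=0 (border '')
j=22 s[j]='b': π[22]=1 (border 'b')
j=23 s[j]='c': k: 1→0; π[23]=0 (border '')
j=24 s[j]='d': π[24]=0 (border '')
j=25 s[j]='c': π[25]=0 (border '')
j=26 s[j]='a': π[26]=0 (border '')
j=27 s[j]='a': π[27]=0 (border '')
j=28 s[j]='b': π[28]=1 (border 'b')
j=29 s[j]='d': π[29]=2 (border 'bd')
j=30 s[j]='c': π[30]=3 (border 'bdc')
j=31 s[j]='a': k: 3→0; π[31]=0 (border '')
j=32 s[j]='d': π[32]=0 (border '')
j=33 s[j]='d': π[33]=0 (border '')
j=34 s[j]='c': π[34]=0 (border '')
j=35 s[j]='d': π[35]=0 (border '')
j=36 s[j]='d': π[36]=0 (border '')
j=37 s[j]='c': π[37]=0 (border '')

[0, 0, 0, 0, 0, 0, 0, 1, 1, 2, 0, 0, 1, 0, 0, 0, 1, 1, 2, 0, 0, 0, 1, 0, 0, 0, 0, 0, 1, 2, 3, 0, 0, 0, 0, 0, 0, 0]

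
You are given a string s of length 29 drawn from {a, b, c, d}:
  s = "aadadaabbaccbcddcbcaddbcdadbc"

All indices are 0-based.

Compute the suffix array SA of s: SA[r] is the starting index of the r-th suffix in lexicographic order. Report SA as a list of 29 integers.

sorted suffixes:
  #0 SA[0]=5  'aabbaccbcddcbcaddbcdadbc'
  #1 SA[1]=0  'aadadaabbaccbcddcbcaddbcdadbc'
  #2 SA[2]=6  'abbaccbcddcbcaddbcdadbc'
  #3 SA[3]=9  'accbcddcbcaddbcdadbc'
  #4 SA[4]=3  'adaabbaccbcddcbcaddbcdadbc'
  #5 SA[5]=1  'adadaabbaccbcddcbcaddbcdadbc'
  #6 SA[6]=25  'adbc'
  #7 SA[7]=19  'addbcdadbc'
  #8 SA[8]=8  'baccbcddcbcaddbcdadbc'
  #9 SA[9]=7  'bbaccbcddcbcaddbcdadbc'
  #10 SA[10]=27  'bc'
  #11 SA[11]=17  'bcaddbcdadbc'
  #12 SA[12]=22  'bcdadbc'
  #13 SA[13]=12  'bcddcbcaddbcdadbc'
  #14 SA[14]=28  'c'
  #15 SA[15]=18  'caddbcdadbc'
  #16 SA[16]=16  'cbcaddbcdadbc'
  #17 SA[17]=11  'cbcddcbcaddbcdadbc'
  #18 SA[18]=10  'ccbcddcbcaddbcdadbc'
  #19 SA[19]=23  'cdadbc'
  #20 SA[20]=13  'cddcbcaddbcdadbc'
  #21 SA[21]=4  'daabbaccbcddcbcaddbcdadbc'
  #22 SA[22]=2  'dadaabbaccbcddcbcaddbcdadbc'
  #23 SA[23]=24  'dadbc'
  #24 SA[24]=26  'dbc'
  #25 SA[25]=21  'dbcdadbc'
  #26 SA[26]=15  'dcbcaddbcdadbc'
  #27 SA[27]=20  'ddbcdadbc'
  #28 SA[28]=14  'ddcbcaddbcdadbc'

[5, 0, 6, 9, 3, 1, 25, 19, 8, 7, 27, 17, 22, 12, 28, 18, 16, 11, 10, 23, 13, 4, 2, 24, 26, 21, 15, 20, 14]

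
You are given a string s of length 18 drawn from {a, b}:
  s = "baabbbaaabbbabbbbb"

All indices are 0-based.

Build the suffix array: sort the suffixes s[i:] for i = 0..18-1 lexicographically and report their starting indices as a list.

sorted suffixes:
  #0 SA[0]=6  'aaabbbabbbbb'
  #1 SA[1]=1  'aabbbaaabbbabbbbb'
  #2 SA[2]=7  'aabbbabbbbb'
  #3 SA[3]=2  'abbbaaabbbabbbbb'
  #4 SA[4]=8  'abbbabbbbb'
  #5 SA[5]=12  'abbbbb'
  #6 SA[6]=17  'b'
  #7 SA[7]=5  'baaabbbabbbbb'
  #8 SA[8]=0  'baabbbaaabbbabbbbb'
  #9 SA[9]=11  'babbbbb'
  #10 SA[10]=16  'bb'
  #11 SA[11]=4  'bbaaabbbabbbbb'
  #12 SA[12]=10  'bbabbbbb'
  #13 SA[13]=15  'bbb'
  #14 SA[14]=3  'bbbaaabbbabbbbb'
  #15 SA[15]=9  'bbbabbbbb'
  #16 SA[16]=14  'bbbb'
  #17 SA[17]=13  'bbbbb'

[6, 1, 7, 2, 8, 12, 17, 5, 0, 11, 16, 4, 10, 15, 3, 9, 14, 13]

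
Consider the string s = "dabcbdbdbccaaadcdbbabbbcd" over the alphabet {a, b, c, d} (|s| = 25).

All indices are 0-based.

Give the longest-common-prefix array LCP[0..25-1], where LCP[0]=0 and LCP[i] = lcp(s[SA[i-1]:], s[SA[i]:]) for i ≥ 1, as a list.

rank | idx | suffix
   0 |  11 | aaadcdbbabbbcd
   1 |  12 | aadcdbbabbbcd
   2 |  19 | abbbcd
   3 |   1 | abcbdbdbccaaadcdbbabbbcd
   4 |  13 | adcdbbabbbcd
   5 |  18 | babbbcd
   6 |  17 | bbabbbcd
   7 |  20 | bbbcd
   8 |  21 | bbcd
   9 |   2 | bcbdbdbccaaadcdbbabbbcd
  10 |   8 | bccaaadcdbbabbbcd
  11 |  22 | bcd
  12 |   6 | bdbccaaadcdbbabbbcd
  13 |   4 | bdbdbccaaadcdbbabbbcd
  14 |  10 | caaadcdbbabbbcd
  15 |   3 | cbdbdbccaaadcdbbabbbcd
  16 |   9 | ccaaadcdbbabbbcd
  17 |  23 | cd
  18 |  15 | cdbbabbbcd
  19 |  24 | d
  20 |   0 | dabcbdbdbccaaadcdbbabbbcd
  21 |  16 | dbbabbbcd
  22 |   7 | dbccaaadcdbbabbbcd
  23 |   5 | dbdbccaaadcdbbabbbcd
  24 |  14 | dcdbbabbbcd

SA = [11, 12, 19, 1, 13, 18, 17, 20, 21, 2, 8, 22, 6, 4, 10, 3, 9, 23, 15, 24, 0, 16, 7, 5, 14]
i: (SA[i-1],SA[i]) lcp shared
  1: (11,12) 2 'aa'
  2: (12,19) 1 'a'
  3: (19,1) 2 'ab'
  4: (1,13) 1 'a'
  5: (13,18) 0 ''
  6: (18,17) 1 'b'
  7: (17,20) 2 'bb'
  8: (20,21) 2 'bb'
  9: (21,2) 1 'b'
  10: (2,8) 2 'bc'
  11: (8,22) 2 'bc'
  12: (22,6) 1 'b'
  13: (6,4) 3 'bdb'
  14: (4,10) 0 ''
  15: (10,3) 1 'c'
  16: (3,9) 1 'c'
  17: (9,23) 1 'c'
  18: (23,15) 2 'cd'
  19: (15,24) 0 ''
  20: (24,0) 1 'd'
  21: (0,16) 1 'd'
  22: (16,7) 2 'db'
  23: (7,5) 2 'db'
  24: (5,14) 1 'd'

[0, 2, 1, 2, 1, 0, 1, 2, 2, 1, 2, 2, 1, 3, 0, 1, 1, 1, 2, 0, 1, 1, 2, 2, 1]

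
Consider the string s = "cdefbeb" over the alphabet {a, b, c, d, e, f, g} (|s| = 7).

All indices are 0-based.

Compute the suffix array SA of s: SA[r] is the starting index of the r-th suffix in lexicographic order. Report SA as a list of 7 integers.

[6, 4, 0, 1, 5, 2, 3]

sorted suffixes:
  #0 SA[0]=6  'b'
  #1 SA[1]=4  'beb'
  #2 SA[2]=0  'cdefbeb'
  #3 SA[3]=1  'defbeb'
  #4 SA[4]=5  'eb'
  #5 SA[5]=2  'efbeb'
  #6 SA[6]=3  'fbeb'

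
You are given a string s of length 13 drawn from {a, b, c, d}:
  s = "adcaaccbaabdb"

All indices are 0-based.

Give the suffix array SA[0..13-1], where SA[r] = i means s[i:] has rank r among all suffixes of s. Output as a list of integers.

[8, 3, 9, 4, 0, 12, 7, 10, 2, 6, 5, 11, 1]

sorted suffixes:
  #0 SA[0]=8  'aabdb'
  #1 SA[1]=3  'aaccbaabdb'
  #2 SA[2]=9  'abdb'
  #3 SA[3]=4  'accbaabdb'
  #4 SA[4]=0  'adcaaccbaabdb'
  #5 SA[5]=12  'b'
  #6 SA[6]=7  'baabdb'
  #7 SA[7]=10  'bdb'
  #8 SA[8]=2  'caaccbaabdb'
  #9 SA[9]=6  'cbaabdb'
  #10 SA[10]=5  'ccbaabdb'
  #11 SA[11]=11  'db'
  #12 SA[12]=1  'dcaaccbaabdb'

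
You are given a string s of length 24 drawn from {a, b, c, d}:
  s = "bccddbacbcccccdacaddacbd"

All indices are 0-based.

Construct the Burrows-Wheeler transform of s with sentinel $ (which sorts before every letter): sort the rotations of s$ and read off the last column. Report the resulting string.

ddbdcdc$caaabcccbccbcddac

rank  rotation                   last
    0  $bccddbacbcccccdacaddacbd  d
    1  acaddacbd$bccddbacbcccccd  d
    2  acbcccccdacaddacbd$bccddb  b
    3  acbd$bccddbacbcccccdacadd  d
    4  addacbd$bccddbacbcccccdac  c
    5  bacbcccccdacaddacbd$bccdd  d
    6  bcccccdacaddacbd$bccddbac  c
    7  bccddbacbcccccdacaddacbd$  $
    8  bd$bccddbacbcccccdacaddac  c
    9  caddacbd$bccddbacbcccccda  a
   10  cbcccccdacaddacbd$bccddba  a
   11  cbd$bccddbacbcccccdacadda  a
   12  cccccdacaddacbd$bccddbacb  b
   13  ccccdacaddacbd$bccddbacbc  c
   14  cccdacaddacbd$bccddbacbcc  c
   15  ccdacaddacbd$bccddbacbccc  c
   16  ccddbacbcccccdacaddacbd$b  b
   17  cdacaddacbd$bccddbacbcccc  c
   18  cddbacbcccccdacaddacbd$bc  c
   19  d$bccddbacbcccccdacaddacb  b
   20  dacaddacbd$bccddbacbccccc  c
   21  dacbd$bccddbacbcccccdacad  d
   22  dbacbcccccdacaddacbd$bccd  d
   23  ddacbd$bccddbacbcccccdaca  a
   24  ddbacbcccccdacaddacbd$bcc  c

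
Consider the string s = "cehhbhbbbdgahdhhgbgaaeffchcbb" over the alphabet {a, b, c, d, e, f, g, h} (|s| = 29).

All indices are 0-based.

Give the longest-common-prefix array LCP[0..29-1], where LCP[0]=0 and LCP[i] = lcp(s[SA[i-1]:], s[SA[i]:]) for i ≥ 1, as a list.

rank→(start, suffix):
  0 → (19, 'aaeffchcbb')
  1 → (20, 'aeffchcbb')
  2 → (11, 'ahdhhgbgaaeffchcbb')
  3 → (28, 'b')
  4 → (27, 'bb')
  5 → (6, 'bbbdgahdhhgbgaaeffchcbb')
  6 → (7, 'bbdgahdhhgbgaaeffchcbb')
  7 → (8, 'bdgahdhhgbgaaeffchcbb')
  8 → (17, 'bgaaeffchcbb')
  9 → (4, 'bhbbbdgahdhhgbgaaeffchcbb')
  10 → (26, 'cbb')
  11 → (0, 'cehhbhbbbdgahdhhgbgaaeffchcbb')
  12 → (24, 'chcbb')
  13 → (9, 'dgahdhhgbgaaeffchcbb')
  14 → (13, 'dhhgbgaaeffchcbb')
  15 → (21, 'effchcbb')
  16 → (1, 'ehhbhbbbdgahdhhgbgaaeffchcbb')
  17 → (23, 'fchcbb')
  18 → (22, 'ffchcbb')
  19 → (18, 'gaaeffchcbb')
  20 → (10, 'gahdhhgbgaaeffchcbb')
  21 → (16, 'gbgaaeffchcbb')
  22 → (5, 'hbbbdgahdhhgbgaaeffchcbb')
  23 → (3, 'hbhbbbdgahdhhgbgaaeffchcbb')
  24 → (25, 'hcbb')
  25 → (12, 'hdhhgbgaaeffchcbb')
  26 → (15, 'hgbgaaeffchcbb')
  27 → (2, 'hhbhbbbdgahdhhgbgaaeffchcbb')
  28 → (14, 'hhgbgaaeffchcbb')

SA = [19, 20, 11, 28, 27, 6, 7, 8, 17, 4, 26, 0, 24, 9, 13, 21, 1, 23, 22, 18, 10, 16, 5, 3, 25, 12, 15, 2, 14]
i: (SA[i-1],SA[i]) lcp shared
  1: (19,20) 1 'a'
  2: (20,11) 1 'a'
  3: (11,28) 0 ''
  4: (28,27) 1 'b'
  5: (27,6) 2 'bb'
  6: (6,7) 2 'bb'
  7: (7,8) 1 'b'
  8: (8,17) 1 'b'
  9: (17,4) 1 'b'
  10: (4,26) 0 ''
  11: (26,0) 1 'c'
  12: (0,24) 1 'c'
  13: (24,9) 0 ''
  14: (9,13) 1 'd'
  15: (13,21) 0 ''
  16: (21,1) 1 'e'
  17: (1,23) 0 ''
  18: (23,22) 1 'f'
  19: (22,18) 0 ''
  20: (18,10) 2 'ga'
  21: (10,16) 1 'g'
  22: (16,5) 0 ''
  23: (5,3) 2 'hb'
  24: (3,25) 1 'h'
  25: (25,12) 1 'h'
  26: (12,15) 1 'h'
  27: (15,2) 1 'h'
  28: (2,14) 2 'hh'

[0, 1, 1, 0, 1, 2, 2, 1, 1, 1, 0, 1, 1, 0, 1, 0, 1, 0, 1, 0, 2, 1, 0, 2, 1, 1, 1, 1, 2]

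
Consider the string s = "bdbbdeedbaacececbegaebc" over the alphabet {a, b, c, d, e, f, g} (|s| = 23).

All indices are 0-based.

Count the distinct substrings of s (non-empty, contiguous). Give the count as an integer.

254

rank→(start, suffix):
  0 → (9, 'aacececbegaebc')
  1 → (10, 'acececbegaebc')
  2 → (19, 'aebc')
  3 → (8, 'baacececbegaebc')
  4 → (2, 'bbdeedbaacececbegaebc')
  5 → (21, 'bc')
  6 → (0, 'bdbbdeedbaacececbegaebc')
  7 → (3, 'bdeedbaacececbegaebc')
  8 → (16, 'begaebc')
  9 → (22, 'c')
  10 → (15, 'cbegaebc')
  11 → (13, 'cecbegaebc')
  12 → (11, 'cececbegaebc')
  13 → (7, 'dbaacececbegaebc')
  14 → (1, 'dbbdeedbaacececbegaebc')
  15 → (4, 'deedbaacececbegaebc')
  16 → (20, 'ebc')
  17 → (14, 'ecbegaebc')
  18 → (12, 'ececbegaebc')
  19 → (6, 'edbaacececbegaebc')
  20 → (5, 'eedbaacececbegaebc')
  21 → (17, 'egaebc')
  22 → (18, 'gaebc')

SA = [9, 10, 19, 8, 2, 21, 0, 3, 16, 22, 15, 13, 11, 7, 1, 4, 20, 14, 12, 6, 5, 17, 18]
rank  pair      lcp
   1  s[9:],s[10:]  1  'a'
   2  s[10:],s[19:]  1  'a'
   3  s[19:],s[8:]  0  ''
   4  s[8:],s[2:]  1  'b'
   5  s[2:],s[21:]  1  'b'
   6  s[21:],s[0:]  1  'b'
   7  s[0:],s[3:]  2  'bd'
   8  s[3:],s[16:]  1  'b'
   9  s[16:],s[22:]  0  ''
  10  s[22:],s[15:]  1  'c'
  11  s[15:],s[13:]  1  'c'
  12  s[13:],s[11:]  3  'cec'
  13  s[11:],s[7:]  0  ''
  14  s[7:],s[1:]  2  'db'
  15  s[1:],s[4:]  1  'd'
  16  s[4:],s[20:]  0  ''
  17  s[20:],s[14:]  1  'e'
  18  s[14:],s[12:]  2  'ec'
  19  s[12:],s[6:]  1  'e'
  20  s[6:],s[5:]  1  'e'
  21  s[5:],s[17:]  1  'e'
  22  s[17:],s[18:]  0  ''

n(n+1)/2 = 23·24/2 = 276
Σ LCP = 0 + 1 + 1 + 0 + 1 + 1 + 1 + 2 + 1 + 0 + 1 + 1 + 3 + 0 + 2 + 1 + 0 + 1 + 2 + 1 + 1 + 1 + 0 = 22
distinct = 276 − 22 = 254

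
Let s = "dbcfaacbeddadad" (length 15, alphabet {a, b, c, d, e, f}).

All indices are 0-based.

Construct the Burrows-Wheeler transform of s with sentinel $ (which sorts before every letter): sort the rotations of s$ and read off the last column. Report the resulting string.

dfadddcabaad$ebc

rank  rotation          last
    0  $dbcfaacbeddadad  d
    1  aacbeddadad$dbcf  f
    2  acbeddadad$dbcfa  a
    3  ad$dbcfaacbeddad  d
    4  adad$dbcfaacbedd  d
    5  bcfaacbeddadad$d  d
    6  beddadad$dbcfaac  c
    7  cbeddadad$dbcfaa  a
    8  cfaacbeddadad$db  b
    9  d$dbcfaacbeddada  a
   10  dad$dbcfaacbedda  a
   11  dadad$dbcfaacbed  d
   12  dbcfaacbeddadad$  $
   13  ddadad$dbcfaacbe  e
   14  eddadad$dbcfaacb  b
   15  faacbeddadad$dbc  c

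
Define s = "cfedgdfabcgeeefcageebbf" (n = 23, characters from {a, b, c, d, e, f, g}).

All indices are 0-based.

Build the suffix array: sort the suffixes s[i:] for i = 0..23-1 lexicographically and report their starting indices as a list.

sorted suffixes:
  #0 SA[0]=7  'abcgeeefcageebbf'
  #1 SA[1]=16  'ageebbf'
  #2 SA[2]=20  'bbf'
  #3 SA[3]=8  'bcgeeefcageebbf'
  #4 SA[4]=21  'bf'
  #5 SA[5]=15  'cageebbf'
  #6 SA[6]=0  'cfedgdfabcgeeefcageebbf'
  #7 SA[7]=9  'cgeeefcageebbf'
  #8 SA[8]=5  'dfabcgeeefcageebbf'
  #9 SA[9]=3  'dgdfabcgeeefcageebbf'
  #10 SA[10]=19  'ebbf'
  #11 SA[11]=2  'edgdfabcgeeefcageebbf'
  #12 SA[12]=18  'eebbf'
  #13 SA[13]=11  'eeefcageebbf'
  #14 SA[14]=12  'eefcageebbf'
  #15 SA[15]=13  'efcageebbf'
  #16 SA[16]=22  'f'
  #17 SA[17]=6  'fabcgeeefcageebbf'
  #18 SA[18]=14  'fcageebbf'
  #19 SA[19]=1  'fedgdfabcgeeefcageebbf'
  #20 SA[20]=4  'gdfabcgeeefcageebbf'
  #21 SA[21]=17  'geebbf'
  #22 SA[22]=10  'geeefcageebbf'

[7, 16, 20, 8, 21, 15, 0, 9, 5, 3, 19, 2, 18, 11, 12, 13, 22, 6, 14, 1, 4, 17, 10]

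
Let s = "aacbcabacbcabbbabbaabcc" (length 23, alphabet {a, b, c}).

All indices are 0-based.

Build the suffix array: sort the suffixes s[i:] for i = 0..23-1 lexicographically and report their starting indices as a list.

rank | idx | suffix
   0 |  18 | aabcc
   1 |   0 | aacbcabacbcabbbabbaabcc
   2 |   5 | abacbcabbbabbaabcc
   3 |  15 | abbaabcc
   4 |  11 | abbbabbaabcc
   5 |  19 | abcc
   6 |   1 | acbcabacbcabbbabbaabcc
   7 |   7 | acbcabbbabbaabcc
   8 |  17 | baabcc
   9 |  14 | babbaabcc
  10 |   6 | bacbcabbbabbaabcc
  11 |  16 | bbaabcc
  12 |  13 | bbabbaabcc
  13 |  12 | bbbabbaabcc
  14 |   3 | bcabacbcabbbabbaabcc
  15 |   9 | bcabbbabbaabcc
  16 |  20 | bcc
  17 |  22 | c
  18 |   4 | cabacbcabbbabbaabcc
  19 |  10 | cabbbabbaabcc
  20 |   2 | cbcabacbcabbbabbaabcc
  21 |   8 | cbcabbbabbaabcc
  22 |  21 | cc

[18, 0, 5, 15, 11, 19, 1, 7, 17, 14, 6, 16, 13, 12, 3, 9, 20, 22, 4, 10, 2, 8, 21]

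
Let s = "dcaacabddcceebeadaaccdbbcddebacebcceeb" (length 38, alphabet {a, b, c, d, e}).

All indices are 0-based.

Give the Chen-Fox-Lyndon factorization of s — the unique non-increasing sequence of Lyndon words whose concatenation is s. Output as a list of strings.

["d", "c", "aacabddcceebeadaaccdbbcddebacebcceeb"]

emit factor 1: 'd' (i=0, period=1)
emit factor 2: 'c' (i=1, period=1)
emit factor 3: 'aacabddcceebeadaaccdbbcddebacebcceeb' (i=2, period=36)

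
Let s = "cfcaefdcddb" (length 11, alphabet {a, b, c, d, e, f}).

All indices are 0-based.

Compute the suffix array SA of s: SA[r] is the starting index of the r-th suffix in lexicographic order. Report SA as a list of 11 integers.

sorted suffixes:
  #0 SA[0]=3  'aefdcddb'
  #1 SA[1]=10  'b'
  #2 SA[2]=2  'caefdcddb'
  #3 SA[3]=7  'cddb'
  #4 SA[4]=0  'cfcaefdcddb'
  #5 SA[5]=9  'db'
  #6 SA[6]=6  'dcddb'
  #7 SA[7]=8  'ddb'
  #8 SA[8]=4  'efdcddb'
  #9 SA[9]=1  'fcaefdcddb'
  #10 SA[10]=5  'fdcddb'

[3, 10, 2, 7, 0, 9, 6, 8, 4, 1, 5]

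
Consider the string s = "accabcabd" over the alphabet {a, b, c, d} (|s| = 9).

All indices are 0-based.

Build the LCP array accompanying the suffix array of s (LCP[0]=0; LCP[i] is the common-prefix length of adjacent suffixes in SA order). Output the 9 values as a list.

rank | idx | suffix
   0 |   3 | abcabd
   1 |   6 | abd
   2 |   0 | accabcabd
   3 |   4 | bcabd
   4 |   7 | bd
   5 |   2 | cabcabd
   6 |   5 | cabd
   7 |   1 | ccabcabd
   8 |   8 | d

SA = [3, 6, 0, 4, 7, 2, 5, 1, 8]
i: (SA[i-1],SA[i]) lcp shared
  1: (3,6) 2 'ab'
  2: (6,0) 1 'a'
  3: (0,4) 0 ''
  4: (4,7) 1 'b'
  5: (7,2) 0 ''
  6: (2,5) 3 'cab'
  7: (5,1) 1 'c'
  8: (1,8) 0 ''

[0, 2, 1, 0, 1, 0, 3, 1, 0]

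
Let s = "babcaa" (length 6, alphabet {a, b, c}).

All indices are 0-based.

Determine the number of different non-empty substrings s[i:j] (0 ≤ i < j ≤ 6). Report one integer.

18

sorted suffixes:
  #0 SA[0]=5  'a'
  #1 SA[1]=4  'aa'
  #2 SA[2]=1  'abcaa'
  #3 SA[3]=0  'babcaa'
  #4 SA[4]=2  'bcaa'
  #5 SA[5]=3  'caa'

SA = [5, 4, 1, 0, 2, 3]
rank  pair      lcp
   1  s[5:],s[4:]  1  'a'
   2  s[4:],s[1:]  1  'a'
   3  s[1:],s[0:]  0  ''
   4  s[0:],s[2:]  1  'b'
   5  s[2:],s[3:]  0  ''

n(n+1)/2 = 6·7/2 = 21
Σ LCP = 0 + 1 + 1 + 0 + 1 + 0 = 3
distinct = 21 − 3 = 18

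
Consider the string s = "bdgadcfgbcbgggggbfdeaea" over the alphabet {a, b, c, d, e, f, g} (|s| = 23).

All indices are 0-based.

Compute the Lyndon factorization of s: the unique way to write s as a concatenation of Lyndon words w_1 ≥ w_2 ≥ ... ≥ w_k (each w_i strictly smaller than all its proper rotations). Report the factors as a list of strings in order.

["bdg", "adcfgbcbgggggbfdeae", "a"]

emit factor 1: 'bdg' (i=0, period=3)
emit factor 2: 'adcfgbcbgggggbfdeae' (i=3, period=19)
emit factor 3: 'a' (i=22, period=1)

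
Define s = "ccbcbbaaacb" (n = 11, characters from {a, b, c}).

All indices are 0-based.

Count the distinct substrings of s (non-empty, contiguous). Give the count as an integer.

rank | idx | suffix
   0 |   6 | aaacb
   1 |   7 | aacb
   2 |   8 | acb
   3 |  10 | b
   4 |   5 | baaacb
   5 |   4 | bbaaacb
   6 |   2 | bcbbaaacb
   7 |   9 | cb
   8 |   3 | cbbaaacb
   9 |   1 | cbcbbaaacb
  10 |   0 | ccbcbbaaacb

SA = [6, 7, 8, 10, 5, 4, 2, 9, 3, 1, 0]
i: (SA[i-1],SA[i]) lcp shared
  1: (6,7) 2 'aa'
  2: (7,8) 1 'a'
  3: (8,10) 0 ''
  4: (10,5) 1 'b'
  5: (5,4) 1 'b'
  6: (4,2) 1 'b'
  7: (2,9) 0 ''
  8: (9,3) 2 'cb'
  9: (3,1) 2 'cb'
  10: (1,0) 1 'c'

n(n+1)/2 = 11·12/2 = 66
Σ LCP = 0 + 2 + 1 + 0 + 1 + 1 + 1 + 0 + 2 + 2 + 1 = 11
distinct = 66 − 11 = 55

55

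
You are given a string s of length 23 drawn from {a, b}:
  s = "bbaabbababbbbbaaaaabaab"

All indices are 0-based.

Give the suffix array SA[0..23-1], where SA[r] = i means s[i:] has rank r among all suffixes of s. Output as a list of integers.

rank | idx | suffix
   0 |  14 | aaaaabaab
   1 |  15 | aaaabaab
   2 |  16 | aaabaab
   3 |  20 | aab
   4 |  17 | aabaab
   5 |   2 | aabbababbbbbaaaaabaab
   6 |  21 | ab
   7 |  18 | abaab
   8 |   6 | ababbbbbaaaaabaab
   9 |   3 | abbababbbbbaaaaabaab
  10 |   8 | abbbbbaaaaabaab
  11 |  22 | b
  12 |  13 | baaaaabaab
  13 |  19 | baab
  14 |   1 | baabbababbbbbaaaaabaab
  15 |   5 | bababbbbbaaaaabaab
  16 |   7 | babbbbbaaaaabaab
  17 |  12 | bbaaaaabaab
  18 |   0 | bbaabbababbbbbaaaaabaab
  19 |   4 | bbababbbbbaaaaabaab
  20 |  11 | bbbaaaaabaab
  21 |  10 | bbbbaaaaabaab
  22 |   9 | bbbbbaaaaabaab

[14, 15, 16, 20, 17, 2, 21, 18, 6, 3, 8, 22, 13, 19, 1, 5, 7, 12, 0, 4, 11, 10, 9]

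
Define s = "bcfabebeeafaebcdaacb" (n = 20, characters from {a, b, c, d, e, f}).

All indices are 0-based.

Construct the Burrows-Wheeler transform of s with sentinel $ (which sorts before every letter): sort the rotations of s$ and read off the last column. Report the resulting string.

bdfafece$aeabbceabbca

rank  rotation               last
    0  $bcfabebeeafaebcdaacb  b
    1  aacb$bcfabebeeafaebcd  d
    2  abebeeafaebcdaacb$bcf  f
    3  acb$bcfabebeeafaebcda  a
    4  aebcdaacb$bcfabebeeaf  f
    5  afaebcdaacb$bcfabebee  e
    6  b$bcfabebeeafaebcdaac  c
    7  bcdaacb$bcfabebeeafae  e
    8  bcfabebeeafaebcdaacb$  $
    9  bebeeafaebcdaacb$bcfa  a
   10  beeafaebcdaacb$bcfabe  e
   11  cb$bcfabebeeafaebcdaa  a
   12  cdaacb$bcfabebeeafaeb  b
   13  cfabebeeafaebcdaacb$b  b
   14  daacb$bcfabebeeafaebc  c
   15  eafaebcdaacb$bcfabebe  e
   16  ebcdaacb$bcfabebeeafa  a
   17  ebeeafaebcdaacb$bcfab  b
   18  eeafaebcdaacb$bcfabeb  b
   19  fabebeeafaebcdaacb$bc  c
   20  faebcdaacb$bcfabebeea  a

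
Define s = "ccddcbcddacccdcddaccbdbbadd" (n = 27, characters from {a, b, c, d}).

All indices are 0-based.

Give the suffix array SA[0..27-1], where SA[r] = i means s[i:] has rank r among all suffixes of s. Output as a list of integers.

[17, 9, 24, 23, 22, 5, 20, 4, 19, 18, 10, 11, 0, 12, 14, 6, 1, 26, 16, 8, 21, 3, 13, 25, 15, 7, 2]

sorted suffixes:
  #0 SA[0]=17  'accbdbbadd'
  #1 SA[1]=9  'acccdcddaccbdbbadd'
  #2 SA[2]=24  'add'
  #3 SA[3]=23  'badd'
  #4 SA[4]=22  'bbadd'
  #5 SA[5]=5  'bcddacccdcddaccbdbbadd'
  #6 SA[6]=20  'bdbbadd'
  #7 SA[7]=4  'cbcddacccdcddaccbdbbadd'
  #8 SA[8]=19  'cbdbbadd'
  #9 SA[9]=18  'ccbdbbadd'
  #10 SA[10]=10  'cccdcddaccbdbbadd'
  #11 SA[11]=11  'ccdcddaccbdbbadd'
  #12 SA[12]=0  'ccddcbcddacccdcddaccbdbbadd'
  #13 SA[13]=12  'cdcddaccbdbbadd'
  #14 SA[14]=14  'cddaccbdbbadd'
  #15 SA[15]=6  'cddacccdcddaccbdbbadd'
  #16 SA[16]=1  'cddcbcddacccdcddaccbdbbadd'
  #17 SA[17]=26  'd'
  #18 SA[18]=16  'daccbdbbadd'
  #19 SA[19]=8  'dacccdcddaccbdbbadd'
  #20 SA[20]=21  'dbbadd'
  #21 SA[21]=3  'dcbcddacccdcddaccbdbbadd'
  #22 SA[22]=13  'dcddaccbdbbadd'
  #23 SA[23]=25  'dd'
  #24 SA[24]=15  'ddaccbdbbadd'
  #25 SA[25]=7  'ddacccdcddaccbdbbadd'
  #26 SA[26]=2  'ddcbcddacccdcddaccbdbbadd'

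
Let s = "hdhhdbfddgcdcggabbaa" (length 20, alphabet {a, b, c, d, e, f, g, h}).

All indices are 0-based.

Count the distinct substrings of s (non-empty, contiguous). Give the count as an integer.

rank→(start, suffix):
  0 → (19, 'a')
  1 → (18, 'aa')
  2 → (15, 'abbaa')
  3 → (17, 'baa')
  4 → (16, 'bbaa')
  5 → (5, 'bfddgcdcggabbaa')
  6 → (10, 'cdcggabbaa')
  7 → (12, 'cggabbaa')
  8 → (4, 'dbfddgcdcggabbaa')
  9 → (11, 'dcggabbaa')
  10 → (7, 'ddgcdcggabbaa')
  11 → (8, 'dgcdcggabbaa')
  12 → (1, 'dhhdbfddgcdcggabbaa')
  13 → (6, 'fddgcdcggabbaa')
  14 → (14, 'gabbaa')
  15 → (9, 'gcdcggabbaa')
  16 → (13, 'ggabbaa')
  17 → (3, 'hdbfddgcdcggabbaa')
  18 → (0, 'hdhhdbfddgcdcggabbaa')
  19 → (2, 'hhdbfddgcdcggabbaa')

SA = [19, 18, 15, 17, 16, 5, 10, 12, 4, 11, 7, 8, 1, 6, 14, 9, 13, 3, 0, 2]
[i] adj suffixes → lcp
  [1] 19/18 → 1 ('a')
  [2] 18/15 → 1 ('a')
  [3] 15/17 → 0 ('')
  [4] 17/16 → 1 ('b')
  [5] 16/5 → 1 ('b')
  [6] 5/10 → 0 ('')
  [7] 10/12 → 1 ('c')
  [8] 12/4 → 0 ('')
  [9] 4/11 → 1 ('d')
  [10] 11/7 → 1 ('d')
  [11] 7/8 → 1 ('d')
  [12] 8/1 → 1 ('d')
  [13] 1/6 → 0 ('')
  [14] 6/14 → 0 ('')
  [15] 14/9 → 1 ('g')
  [16] 9/13 → 1 ('g')
  [17] 13/3 → 0 ('')
  [18] 3/0 → 2 ('hd')
  [19] 0/2 → 1 ('h')

n(n+1)/2 = 20·21/2 = 210
Σ LCP = 0 + 1 + 1 + 0 + 1 + 1 + 0 + 1 + 0 + 1 + 1 + 1 + 1 + 0 + 0 + 1 + 1 + 0 + 2 + 1 = 14
distinct = 210 − 14 = 196

196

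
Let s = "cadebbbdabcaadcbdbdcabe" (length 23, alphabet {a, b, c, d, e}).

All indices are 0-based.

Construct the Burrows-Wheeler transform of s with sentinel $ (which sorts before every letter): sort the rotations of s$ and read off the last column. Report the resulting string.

rank  rotation                  last
    0  $cadebbbdabcaadcbdbdcabe  e
    1  aadcbdbdcabe$cadebbbdabc  c
    2  abcaadcbdbdcabe$cadebbbd  d
    3  abe$cadebbbdabcaadcbdbdc  c
    4  adcbdbdcabe$cadebbbdabca  a
    5  adebbbdabcaadcbdbdcabe$c  c
    6  bbbdabcaadcbdbdcabe$cade  e
    7  bbdabcaadcbdbdcabe$cadeb  b
    8  bcaadcbdbdcabe$cadebbbda  a
    9  bdabcaadcbdbdcabe$cadebb  b
   10  bdbdcabe$cadebbbdabcaadc  c
   11  bdcabe$cadebbbdabcaadcbd  d
   12  be$cadebbbdabcaadcbdbdca  a
   13  caadcbdbdcabe$cadebbbdab  b
   14  cabe$cadebbbdabcaadcbdbd  d
   15  cadebbbdabcaadcbdbdcabe$  $
   16  cbdbdcabe$cadebbbdabcaad  d
   17  dabcaadcbdbdcabe$cadebbb  b
   18  dbdcabe$cadebbbdabcaadcb  b
   19  dcabe$cadebbbdabcaadcbdb  b
   20  dcbdbdcabe$cadebbbdabcaa  a
   21  debbbdabcaadcbdbdcabe$ca  a
   22  e$cadebbbdabcaadcbdbdcab  b
   23  ebbbdabcaadcbdbdcabe$cad  d

ecdcacebabcdabd$dbbbaabd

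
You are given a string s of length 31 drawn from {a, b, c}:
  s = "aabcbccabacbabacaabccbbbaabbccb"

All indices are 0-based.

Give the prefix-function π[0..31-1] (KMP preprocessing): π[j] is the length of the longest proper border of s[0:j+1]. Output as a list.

[0, 1, 0, 0, 0, 0, 0, 1, 0, 1, 0, 0, 1, 0, 1, 0, 1, 2, 3, 4, 0, 0, 0, 0, 1, 2, 3, 0, 0, 0, 0]

π[0] = 0
j=1 s[j]='a': π[1]=1 (border 'a')
j=2 s[j]='b': k: 1→0; π[2]=0 (border '')
j=3 s[j]='c': π[3]=0 (border '')
j=4 s[j]='b': π[4]=0 (border '')
j=5 s[j]='c': π[5]=0 (border '')
j=6 s[j]='c': π[6]=0 (border '')
j=7 s[j]='a': π[7]=1 (border 'a')
j=8 s[j]='b': k: 1→0; π[8]=0 (border '')
j=9 s[j]='a': π[9]=1 (border 'a')
j=10 s[j]='c': k: 1→0; π[10]=0 (border '')
j=11 s[j]='b': π[11]=0 (border '')
j=12 s[j]='a': π[12]=1 (border 'a')
j=13 s[j]='b': k: 1→0; π[13]=0 (border '')
j=14 s[j]='a': π[14]=1 (border 'a')
j=15 s[j]='c': k: 1→0; π[15]=0 (border '')
j=16 s[j]='a': π[16]=1 (border 'a')
j=17 s[j]='a': π[17]=2 (border 'aa')
j=18 s[j]='b': π[18]=3 (border 'aab')
j=19 s[j]='c': π[19]=4 (border 'aabc')
j=20 s[j]='c': k: 4→0; π[20]=0 (border '')
j=21 s[j]='b': π[21]=0 (border '')
j=22 s[j]='b': π[22]=0 (border '')
j=23 s[j]='b': π[23]=0 (border '')
j=24 s[j]='a': π[24]=1 (border 'a')
j=25 s[j]='a': π[25]=2 (border 'aa')
j=26 s[j]='b': π[26]=3 (border 'aab')
j=27 s[j]='b': k: 3→0; π[27]=0 (border '')
j=28 s[j]='c': π[28]=0 (border '')
j=29 s[j]='c': π[29]=0 (border '')
j=30 s[j]='b': π[30]=0 (border '')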